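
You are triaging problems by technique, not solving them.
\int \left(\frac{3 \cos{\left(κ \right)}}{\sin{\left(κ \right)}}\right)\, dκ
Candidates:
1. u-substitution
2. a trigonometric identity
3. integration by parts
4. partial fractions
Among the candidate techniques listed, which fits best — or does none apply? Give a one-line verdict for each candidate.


Technique: u-substitution — spotting that 3 \cos{\left(κ \right)} is a constant multiple of the derivative of \sin{\left(κ \right)} is the key observation — substitute u = \sin{\left(κ \right)} and the integral becomes one-dimensional in u.
- u-substitution: a fit — the right tool for this form.
- a trigonometric identity — the trigonometric factor has no even power to reduce and no cross-frequency product to convert — the standard power-reduction and product-to-sum identities do not engage it.
- integration by parts — there is no nonconstant-polynomial-times-kernel split with an exp, sine, cosine (degree-1 argument), or logarithm partner.
- partial fractions — the expression is not a ratio of polynomials that decomposes further.


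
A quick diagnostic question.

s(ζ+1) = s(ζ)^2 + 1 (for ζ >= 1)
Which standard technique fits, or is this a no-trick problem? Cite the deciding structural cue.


Method: no special technique — once the recursion is nonlinear, characteristic roots, master substitutions, and summation factors are all off the table.


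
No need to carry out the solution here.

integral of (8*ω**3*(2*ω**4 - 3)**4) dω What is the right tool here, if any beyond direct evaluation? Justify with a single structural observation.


Technique: u-substitution — everything non-trivial happens through the inner expression 2*ω**4 - 3, and its derivative accounts for the remaining factor up to a constant, so set u = 2*ω**4 - 3. Multiplying out and using the power rule would succeed as well, just with far more bookkeeping.


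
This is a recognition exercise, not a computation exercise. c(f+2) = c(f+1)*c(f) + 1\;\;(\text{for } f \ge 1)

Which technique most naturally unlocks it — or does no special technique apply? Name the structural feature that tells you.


Best approach: no special technique — the map from one term to the next is curved, not linear, so linear closed-form machinery does not attach.


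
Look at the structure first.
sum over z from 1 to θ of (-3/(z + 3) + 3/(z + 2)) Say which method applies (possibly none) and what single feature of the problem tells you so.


Technique: telescoping — the piece each term subtracts is 3/(z + 2) advanced by one index, and it reappears with a plus sign leading the following term — the sum collapses to its boundary terms.


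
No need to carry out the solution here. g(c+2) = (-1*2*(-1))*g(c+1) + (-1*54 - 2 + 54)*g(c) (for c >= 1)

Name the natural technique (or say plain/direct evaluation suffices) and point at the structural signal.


Technique: the characteristic-root method — try a geometric ansatz r^c: constant coefficients turn the recurrence into one polynomial equation in r.


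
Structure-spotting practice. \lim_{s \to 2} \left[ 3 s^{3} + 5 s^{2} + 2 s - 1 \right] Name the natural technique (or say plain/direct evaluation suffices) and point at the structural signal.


Best approach: no special technique — no vanishing denominator and no indeterminate clash at the point — evaluation is immediate.


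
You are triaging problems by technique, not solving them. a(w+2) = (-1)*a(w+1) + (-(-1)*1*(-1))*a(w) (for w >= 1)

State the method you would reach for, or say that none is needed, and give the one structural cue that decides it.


Verdict: the characteristic-root method — the recurrence treats every index alike (constant coefficients, no forcing) — precisely the regime where r^w trials close it.


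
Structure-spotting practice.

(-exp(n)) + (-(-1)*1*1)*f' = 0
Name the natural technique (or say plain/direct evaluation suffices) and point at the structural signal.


Best approach: no special technique — the slope is a pure function of n; integrate both sides and be done.


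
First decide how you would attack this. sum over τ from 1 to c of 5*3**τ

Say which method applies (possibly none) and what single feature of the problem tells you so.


Method: the geometric series formula — each summand is the previous one scaled by 3; that constant multiplier is itself the geometric structure.


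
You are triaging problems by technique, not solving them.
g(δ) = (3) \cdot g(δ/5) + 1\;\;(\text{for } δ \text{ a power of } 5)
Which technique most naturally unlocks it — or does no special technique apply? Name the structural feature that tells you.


Diagnosis: the master substitution — treat m = log base 5 of δ as the new clock: one recursion step advances m by one while δ scales by 5.


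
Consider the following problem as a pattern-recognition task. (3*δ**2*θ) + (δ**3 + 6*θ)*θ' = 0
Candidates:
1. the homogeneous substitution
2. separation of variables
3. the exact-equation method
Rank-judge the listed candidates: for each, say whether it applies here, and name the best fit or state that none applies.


Method: the exact-equation method — check exactness first: here it holds (3*δ**2*θ, δ**3 + 6*θ have matching cross partials), so no integrating factor is needed.
- the homogeneous substitution: the slope does not depend on the ratio of the variables alone.
- separation of variables — no division isolates the independent variable from the unknown.
- the exact-equation method: applicable, and directly so.


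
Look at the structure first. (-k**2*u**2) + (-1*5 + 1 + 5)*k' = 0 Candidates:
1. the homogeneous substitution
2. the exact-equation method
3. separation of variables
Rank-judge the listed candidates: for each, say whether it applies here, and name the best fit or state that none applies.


Method: separation of variables — solved for the derivative, the right side factors as u**2 times k**2 — all u-dependence separates from all k-dependence.
- the homogeneous substitution: solved for the derivative, the right side changes under joint scaling of the two variables.
- the exact-equation method — the mixed-partials test fails on this split — it is not an exact differential as presented.
- separation of variables: yes, a natural case for it.


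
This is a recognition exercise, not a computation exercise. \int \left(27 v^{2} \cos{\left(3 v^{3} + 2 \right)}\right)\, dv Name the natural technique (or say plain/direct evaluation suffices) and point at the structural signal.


Best approach: u-substitution — everything non-trivial happens through the inner expression 3 v^{3} + 2, and its derivative accounts for the remaining factor up to a constant, so set u = 3 v^{3} + 2.


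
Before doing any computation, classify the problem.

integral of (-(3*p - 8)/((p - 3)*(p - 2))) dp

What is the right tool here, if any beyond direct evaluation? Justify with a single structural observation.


Verdict: partial fractions — the bottom factors while the top stays lower-degree — split into simple fractions and integrate piece by piece.


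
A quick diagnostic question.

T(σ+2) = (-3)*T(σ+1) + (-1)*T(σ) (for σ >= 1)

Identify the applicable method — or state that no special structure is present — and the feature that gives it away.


Verdict: the characteristic-root method — every coefficient is a fixed number and the forcing is zero — substitute r^σ and read off the root equation.


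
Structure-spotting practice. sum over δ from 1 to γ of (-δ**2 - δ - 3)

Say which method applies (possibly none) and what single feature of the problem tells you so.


Verdict: no special technique — this is bookkeeping, not technique: standard formulas for sums of constant-multiple powers of δ apply termwise.


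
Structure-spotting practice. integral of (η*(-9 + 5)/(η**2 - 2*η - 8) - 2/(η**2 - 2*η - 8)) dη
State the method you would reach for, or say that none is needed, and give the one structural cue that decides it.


Diagnosis: partial fractions — the bottom, η**2 - 2*η - 8, comes apart into simple factors, and a proper rational function over split factors decomposes.


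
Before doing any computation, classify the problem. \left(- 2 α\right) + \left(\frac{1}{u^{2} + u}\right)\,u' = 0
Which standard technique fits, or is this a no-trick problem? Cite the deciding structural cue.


Verdict: separation of variables — solved for the derivative, the right side splits multiplicatively into a function of each variable alone — divide and integrate each side. Rearranged, this also fits the Bernoulli template directly; separation reads the product structure as given.


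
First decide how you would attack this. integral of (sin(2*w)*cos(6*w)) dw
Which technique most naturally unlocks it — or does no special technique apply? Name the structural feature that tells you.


Best approach: a trigonometric identity — apply product-to-sum to sin(2*w)*cos(6*w): two clean single-angle terms replace one awkward product.


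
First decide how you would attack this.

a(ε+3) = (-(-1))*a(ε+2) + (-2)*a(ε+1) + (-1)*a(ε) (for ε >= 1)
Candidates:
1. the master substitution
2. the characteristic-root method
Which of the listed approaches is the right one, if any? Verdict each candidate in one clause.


Method: the characteristic-root method — because shifting ε leaves the equation's coefficients unchanged, exponential trials reduce it to algebra.
- the master substitution — the recursion shifts the index rather than dividing it.
- the characteristic-root method — applies; the problem has the shape this method handles.


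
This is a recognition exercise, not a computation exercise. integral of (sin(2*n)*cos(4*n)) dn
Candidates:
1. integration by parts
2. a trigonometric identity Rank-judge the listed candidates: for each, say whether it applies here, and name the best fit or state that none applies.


Method: a trigonometric identity — split sin(2*n)*cos(4*n) with the angle-addition identities: the resulting sum integrates term by term.
- integration by parts: not the natural route: no polynomial-kernel product appears — a recursive parts reduction of the trigonometric product exists, but the identity rewrite is direct.
- a trigonometric identity: yes, a natural case for it.


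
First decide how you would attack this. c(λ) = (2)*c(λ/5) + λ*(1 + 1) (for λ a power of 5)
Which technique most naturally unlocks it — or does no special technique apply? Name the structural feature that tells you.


Best approach: the master substitution — a divide-and-conquer shape: argument λ/5, so change variables with λ = 5^m and solve the linear version.


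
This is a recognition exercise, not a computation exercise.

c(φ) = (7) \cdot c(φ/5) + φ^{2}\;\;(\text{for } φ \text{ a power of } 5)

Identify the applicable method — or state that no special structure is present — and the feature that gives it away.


Verdict: the master substitution — treat m = log base 5 of φ as the new clock: one recursion step advances m by one while φ scales by 5.


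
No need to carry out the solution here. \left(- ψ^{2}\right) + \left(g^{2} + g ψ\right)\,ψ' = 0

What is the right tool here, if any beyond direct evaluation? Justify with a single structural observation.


Technique: the homogeneous substitution — scaling g and ψ together leaves the slope fixed — it depends only on ψ/g, so substitute the ratio. With the right rearrangement (exchanging the roles of the variables where needed), this also fits a Bernoulli template; the homogeneous substitution reads the structure directly.


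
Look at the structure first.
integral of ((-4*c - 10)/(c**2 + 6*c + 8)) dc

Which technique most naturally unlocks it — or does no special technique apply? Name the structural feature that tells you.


Diagnosis: partial fractions — each factor of c**2 + 6*c + 8 owns one elementary piece of the integrand — separate them and integrate piecewise.


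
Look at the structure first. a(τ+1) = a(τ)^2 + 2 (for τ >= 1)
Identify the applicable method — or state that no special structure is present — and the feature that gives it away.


Technique: no special technique — a nonlinear dependence on earlier terms breaks linearity, and with it every superposition-based closed form.


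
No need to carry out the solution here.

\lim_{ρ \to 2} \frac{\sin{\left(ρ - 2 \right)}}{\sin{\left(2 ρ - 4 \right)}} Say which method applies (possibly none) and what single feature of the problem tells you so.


Technique: l'Hôpital's rule (0/0) — plug in 2: top and bottom both hit zero, so differentiate each and retry. A local series expansion at the point resolves it as well; the rule is the packaged version of that step.


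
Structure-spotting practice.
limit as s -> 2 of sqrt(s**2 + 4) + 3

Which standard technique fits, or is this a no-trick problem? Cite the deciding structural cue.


Technique: no special technique — no denominator vanishes and nothing blows up at 2: direct substitution is the whole computation.


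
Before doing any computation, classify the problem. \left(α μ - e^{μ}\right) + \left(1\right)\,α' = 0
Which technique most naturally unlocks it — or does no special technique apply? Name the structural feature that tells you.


Technique: a linear integrating factor — α enters only linearly with coefficient μ; multiply by exp of the integral of μ and the left side becomes one derivative.


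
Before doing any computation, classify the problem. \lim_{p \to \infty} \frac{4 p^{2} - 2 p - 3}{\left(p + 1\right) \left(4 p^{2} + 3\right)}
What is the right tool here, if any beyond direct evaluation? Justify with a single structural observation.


Diagnosis: dominant-term comparison — growth-rate triage: the leading powers of p decide the limit, everything else is noise. As a single quotient, the ∞/∞ shape would yield to repeated differentiation as well — the growth comparison gets there in one look.


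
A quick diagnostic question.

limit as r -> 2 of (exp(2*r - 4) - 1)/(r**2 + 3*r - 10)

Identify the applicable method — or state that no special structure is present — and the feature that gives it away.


Verdict: l'Hôpital's rule (0/0) — plug in 2: top and bottom both hit zero, so differentiate each and retry. The standard small-argument limits would also carry it; the rule is the systematic route.


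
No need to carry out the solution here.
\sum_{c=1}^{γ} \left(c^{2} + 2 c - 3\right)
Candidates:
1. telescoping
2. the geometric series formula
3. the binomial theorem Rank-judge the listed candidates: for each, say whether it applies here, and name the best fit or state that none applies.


Technique: no special technique — no cancellation, no constant ratio, no binomial weights — just polynomial terms summed directly.
- telescoping — writing out consecutive terms as given produces no pairwise cancellation.
- the geometric series formula: the term-to-term ratio drifts with the index — the one thing the geometric formula cannot absorb.
- the binomial theorem — the summand does not match any term pattern of an expanded binomial power.


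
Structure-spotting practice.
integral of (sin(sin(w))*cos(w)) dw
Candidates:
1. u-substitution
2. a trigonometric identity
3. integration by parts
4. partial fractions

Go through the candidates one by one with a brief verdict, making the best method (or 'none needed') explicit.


Best approach: u-substitution — collected, the integrand has one factor that is, up to a constant, the derivative of an inner expression the rest depends on — substitute for that inner expression.
- u-substitution: a fit — the right tool for this form.
- a trigonometric identity: no identity rewrites this into an easier trigonometric form.
- integration by parts — there is no nonconstant-polynomial-times-kernel split with an exp, sine, cosine (degree-1 argument), or logarithm partner.
- partial fractions: the expression is not a ratio of polynomials that decomposes further.


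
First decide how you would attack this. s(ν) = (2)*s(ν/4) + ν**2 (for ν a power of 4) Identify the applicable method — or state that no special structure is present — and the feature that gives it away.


Verdict: the master substitution — the argument ν/4 divides the index by 4; the standard ν = 4^m substitution converts it to a constant-shift recurrence.


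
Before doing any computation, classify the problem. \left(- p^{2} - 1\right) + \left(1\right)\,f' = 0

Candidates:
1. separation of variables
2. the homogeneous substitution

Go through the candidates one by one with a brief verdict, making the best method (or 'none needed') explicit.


Best approach: no special technique — with f absent the equation is not coupled at all: direct integration in p.
- separation of variables — any separation here is vacuous (nothing depends on the unknown); direct integration is the honest label.
- the homogeneous substitution: the slope changes under joint rescaling, failing the degree-zero test.


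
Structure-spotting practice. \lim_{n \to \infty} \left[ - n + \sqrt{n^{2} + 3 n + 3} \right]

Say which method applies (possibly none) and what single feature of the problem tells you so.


Best approach: conjugate multiplication — \sqrt{n^{2} + 3 n + 3} and n both blow up, but their difference is tame once the conjugate rationalizes it.


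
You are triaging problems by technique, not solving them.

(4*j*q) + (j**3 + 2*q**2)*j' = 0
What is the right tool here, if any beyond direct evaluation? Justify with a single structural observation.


Method: the exact-equation method — the compatibility test passes: the j-derivative of 4*j*q matches the q-derivative of j**3 + 2*q**2, so integrate a potential.


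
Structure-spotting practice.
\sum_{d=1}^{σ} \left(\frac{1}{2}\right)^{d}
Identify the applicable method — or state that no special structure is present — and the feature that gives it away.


Technique: the geometric series formula — each term is \frac{1}{2} times the previous one, so the geometric-series formula applies directly.


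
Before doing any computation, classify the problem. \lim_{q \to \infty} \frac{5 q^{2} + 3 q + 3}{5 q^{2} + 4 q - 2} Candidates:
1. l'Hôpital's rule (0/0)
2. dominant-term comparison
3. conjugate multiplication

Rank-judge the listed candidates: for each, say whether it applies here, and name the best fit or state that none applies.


Technique: dominant-term comparison — divide by the highest power of q present: lower-order terms vanish and the dominant ratio remains.
- l'Hôpital's rule (0/0): as a single quotient the expression runs to ∞/∞ at the limit point — an at-infinity form of the rule would apply, though the leading-growth comparison is the direct reading.
- dominant-term comparison: yes, a natural case for it.
- conjugate multiplication — rationalization has no target — no divergent radical difference appears.


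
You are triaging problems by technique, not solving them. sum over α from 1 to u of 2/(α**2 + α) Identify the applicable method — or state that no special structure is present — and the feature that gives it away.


Best approach: telescoping — poles of 2/(α**2 + α) differ by an integer, the telltale of a telescoping partial-fraction sum.


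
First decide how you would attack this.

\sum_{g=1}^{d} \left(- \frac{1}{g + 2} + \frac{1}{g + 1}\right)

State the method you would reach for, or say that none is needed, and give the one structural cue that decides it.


Best approach: telescoping — write out three consecutive terms and watch the interior cancel: the advanced copy one term subtracts reappears as the very next term's leading piece, pair after pair.


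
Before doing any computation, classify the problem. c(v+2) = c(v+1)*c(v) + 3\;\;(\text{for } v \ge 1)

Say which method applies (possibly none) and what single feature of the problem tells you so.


Diagnosis: no special technique — a nonlinear dependence on earlier terms breaks linearity, and with it every superposition-based closed form.


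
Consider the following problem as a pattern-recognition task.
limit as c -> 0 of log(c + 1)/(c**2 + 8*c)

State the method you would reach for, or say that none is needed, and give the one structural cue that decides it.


Best approach: l'Hôpital's rule (0/0) — plug in 0: top and bottom both hit zero, so differentiate each and retry. The standard small-argument limits would also carry it; the rule is the systematic route.


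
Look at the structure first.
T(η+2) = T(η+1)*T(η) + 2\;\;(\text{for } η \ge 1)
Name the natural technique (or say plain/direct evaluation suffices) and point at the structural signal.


Verdict: no special technique — the map from one term to the next is curved, not linear, so linear closed-form machinery does not attach.


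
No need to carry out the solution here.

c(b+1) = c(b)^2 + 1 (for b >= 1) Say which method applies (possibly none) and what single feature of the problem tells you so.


Verdict: no special technique — the unknown sequence enters the update nonlinearly, so no linear method fits the recurrence as written — direct iteration remains.


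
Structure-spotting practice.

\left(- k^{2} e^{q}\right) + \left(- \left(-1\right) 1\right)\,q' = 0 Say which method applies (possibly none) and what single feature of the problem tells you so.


Verdict: separation of variables — separating collects all q-dependence with the derivative and leaves all k-dependence opposite: variables separate.


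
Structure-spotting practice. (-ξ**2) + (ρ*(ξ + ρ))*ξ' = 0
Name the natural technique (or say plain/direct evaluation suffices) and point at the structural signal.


Method: the homogeneous substitution — the slope's numerator and denominator share total degree; set v = ξ/ρ and the equation drops to separable form. A Bernoulli substitution after rearrangement (possibly exchanging dependent and independent variable) is a fair alternative; the homogeneous route works on the equation as it stands.


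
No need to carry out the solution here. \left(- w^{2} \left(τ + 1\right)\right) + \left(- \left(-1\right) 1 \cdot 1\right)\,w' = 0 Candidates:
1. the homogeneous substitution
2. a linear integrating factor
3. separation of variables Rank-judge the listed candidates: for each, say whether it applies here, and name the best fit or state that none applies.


Verdict: separation of variables — solved for the derivative, the right side factors as τ + 1 times w^{2} — all τ-dependence separates from all w-dependence.
- the homogeneous substitution — the slope changes under joint rescaling, failing the degree-zero test.
- a linear integrating factor: a nonlinear term in the unknown puts this outside the integrating-factor template.
- separation of variables — yes — fits the structure here.


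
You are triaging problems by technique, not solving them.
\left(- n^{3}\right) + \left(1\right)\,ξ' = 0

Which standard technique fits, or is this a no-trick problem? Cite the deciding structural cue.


Best approach: no special technique — the slope is a pure function of n; integrate both sides and be done.


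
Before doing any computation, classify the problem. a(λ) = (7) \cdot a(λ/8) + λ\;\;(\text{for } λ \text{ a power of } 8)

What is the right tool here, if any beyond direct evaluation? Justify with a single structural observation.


Method: the master substitution — treat m = log base 8 of λ as the new clock: one recursion step advances m by one while λ scales by 8.


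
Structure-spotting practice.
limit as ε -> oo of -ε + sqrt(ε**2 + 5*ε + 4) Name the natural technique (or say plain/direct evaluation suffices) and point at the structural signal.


Verdict: conjugate multiplication — this difference gives up after one conjugate multiplication — the radical structure cancels against its conjugate.


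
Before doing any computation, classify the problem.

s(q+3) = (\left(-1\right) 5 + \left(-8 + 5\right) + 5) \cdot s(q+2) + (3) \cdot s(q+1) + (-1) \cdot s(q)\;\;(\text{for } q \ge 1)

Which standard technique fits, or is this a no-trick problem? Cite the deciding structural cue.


Method: the characteristic-root method — the recurrence is linear and homogeneous with constant coefficients, so the ansatz r^q turns it into a polynomial equation for r.


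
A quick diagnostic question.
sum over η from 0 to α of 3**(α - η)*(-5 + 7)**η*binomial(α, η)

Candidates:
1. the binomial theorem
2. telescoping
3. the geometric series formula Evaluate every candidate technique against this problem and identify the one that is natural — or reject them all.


Verdict: the binomial theorem — binomial coefficients against complementary powers of (-5 + 7) and 3: recognize the binomial expansion and resum.
- the binomial theorem: yes — fits the structure here.
- telescoping: computed from the summand as displayed, the partial sums build up without the pairwise collapse telescoping exploits.
- the geometric series formula: the term-to-term ratio changes with the index, so the geometric formula cannot close it.


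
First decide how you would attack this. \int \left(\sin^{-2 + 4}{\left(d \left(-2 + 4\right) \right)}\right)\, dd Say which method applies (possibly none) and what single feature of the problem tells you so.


Diagnosis: a trigonometric identity — \sin^{-2 + 4}{\left(d \left(-2 + 4\right) \right)} is an even power — the power-reduction identity rewrites it into first-degree cosines.


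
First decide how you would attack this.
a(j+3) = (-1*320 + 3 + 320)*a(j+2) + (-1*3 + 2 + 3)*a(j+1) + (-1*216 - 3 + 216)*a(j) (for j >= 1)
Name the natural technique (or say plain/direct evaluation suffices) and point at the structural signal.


Diagnosis: the characteristic-root method — every coefficient is a fixed number and the forcing is zero — substitute r^j and read off the root equation.


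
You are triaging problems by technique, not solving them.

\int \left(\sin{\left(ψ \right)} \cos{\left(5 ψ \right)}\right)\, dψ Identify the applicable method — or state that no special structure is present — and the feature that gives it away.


Method: a trigonometric identity — \sin{\left(ψ \right)} \cos{\left(5 ψ \right)} is a beat pattern — rewrite the product as a sum of single-frequency waves before integrating.


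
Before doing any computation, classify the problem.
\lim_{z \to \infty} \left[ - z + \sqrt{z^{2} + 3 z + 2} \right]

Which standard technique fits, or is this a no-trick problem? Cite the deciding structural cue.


Verdict: conjugate multiplication — an infinity-minus-infinity difference with a surviving radical — multiply by the conjugate to cancel the divergence.


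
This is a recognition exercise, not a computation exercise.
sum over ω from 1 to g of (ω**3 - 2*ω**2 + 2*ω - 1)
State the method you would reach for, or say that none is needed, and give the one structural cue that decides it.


Diagnosis: no special technique — the sum is polynomial through and through; closed forms for each power of ω finish it directly.


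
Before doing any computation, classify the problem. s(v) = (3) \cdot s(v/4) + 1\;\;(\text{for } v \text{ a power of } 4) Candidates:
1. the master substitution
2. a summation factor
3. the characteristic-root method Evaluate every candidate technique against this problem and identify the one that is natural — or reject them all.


Best approach: the master substitution — the argument shrinks by the factor 4, so measure the index on a logarithmic scale and the recursion becomes a shift.
- the master substitution: applies; the problem has the shape this method handles.
- a summation factor: the recursion divides its index rather than shifting it — there is no previous-term chain for a summation factor to telescope.
- the characteristic-root method: the recursion divides its index rather than shifting it — outside the constant-shift family the root method covers.


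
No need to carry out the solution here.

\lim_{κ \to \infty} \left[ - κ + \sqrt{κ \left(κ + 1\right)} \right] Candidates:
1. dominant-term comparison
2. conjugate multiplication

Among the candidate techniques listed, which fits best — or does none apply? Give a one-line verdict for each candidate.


Verdict: conjugate multiplication — divergence minus divergence hides a finite answer — expose it by pairing \sqrt{κ \left(κ + 1\right)} - κ with its conjugate.
- dominant-term comparison — this limit is not decided by comparing polynomial growth at infinity.
- conjugate multiplication — a fit — the right tool for this form.


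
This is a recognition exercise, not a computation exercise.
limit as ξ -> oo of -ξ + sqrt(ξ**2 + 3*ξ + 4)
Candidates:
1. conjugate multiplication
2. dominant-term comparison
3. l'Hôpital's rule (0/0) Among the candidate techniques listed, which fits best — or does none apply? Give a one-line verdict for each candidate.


Technique: conjugate multiplication — this difference gives up after one conjugate multiplication — the radical structure cancels against its conjugate.
- conjugate multiplication: applies; the problem has the shape this method handles.
- dominant-term comparison — no ranking of term growth rates resolves the limit here.
- l'Hôpital's rule (0/0): no quotient structure at all: the clash is ∞ minus ∞, which rationalizing converts into a tractable ratio.


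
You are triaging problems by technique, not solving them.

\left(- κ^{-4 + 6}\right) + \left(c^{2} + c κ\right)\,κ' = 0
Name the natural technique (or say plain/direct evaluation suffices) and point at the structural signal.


Best approach: the homogeneous substitution — the slope's numerator and denominator have matching total degree, so it depends only on κ/c and the ratio substitution collapses it. This can also be massaged into Bernoulli form (the roles of the variables may need exchanging); the homogeneous substitution avoids that setup.


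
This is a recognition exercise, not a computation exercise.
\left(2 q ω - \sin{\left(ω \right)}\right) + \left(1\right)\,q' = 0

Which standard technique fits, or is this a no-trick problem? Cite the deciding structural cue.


Diagnosis: a linear integrating factor — linear in the unknown with genuine forcing: multiply through by the exponential of the integrated coefficient and the left side closes into one derivative.


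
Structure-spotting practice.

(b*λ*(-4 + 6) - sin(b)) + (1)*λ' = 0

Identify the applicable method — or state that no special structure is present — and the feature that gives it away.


Method: a linear integrating factor — the unknown enters only to the first power against a nonzero forcing term — the integrating-factor template applies directly.


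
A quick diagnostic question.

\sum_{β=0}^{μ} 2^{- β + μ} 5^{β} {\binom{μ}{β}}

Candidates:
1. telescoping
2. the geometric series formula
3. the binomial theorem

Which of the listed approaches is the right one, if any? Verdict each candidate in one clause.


Technique: the binomial theorem — the summand is term β of a binomial expansion in 5 and 2; the whole sum is a single power.
- telescoping — as presented, consecutive terms share no shifted copy to cancel against — no rewrite is on display to change that.
- the geometric series formula — there is no constant term-to-term ratio.
- the binomial theorem — yes, a natural case for it.


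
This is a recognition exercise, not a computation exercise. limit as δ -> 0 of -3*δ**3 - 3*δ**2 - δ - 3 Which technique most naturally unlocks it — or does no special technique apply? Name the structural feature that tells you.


Diagnosis: no special technique — no denominator vanishes and nothing blows up at 0: direct substitution is the whole computation.


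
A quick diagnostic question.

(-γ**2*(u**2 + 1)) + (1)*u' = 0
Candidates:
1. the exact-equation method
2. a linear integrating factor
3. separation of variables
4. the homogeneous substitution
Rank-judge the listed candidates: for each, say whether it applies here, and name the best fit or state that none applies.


Best approach: separation of variables — the derivative equals a pure function of γ (namely γ**2) times a pure function of u (namely u**2 + 1); divide and integrate each side.
- the exact-equation method: the cross partial derivatives disagree, so no single potential exists.
- a linear integrating factor: the unknown enters nonlinearly (through a power, a denominator, or a transcendental function), which the linear integrating-factor recipe cannot absorb as-is — any repair would come from a preliminary substitution, not the factor.
- separation of variables — applies; the problem has the shape this method handles.
- the homogeneous substitution: the ratio substitution does not collapse this equation.


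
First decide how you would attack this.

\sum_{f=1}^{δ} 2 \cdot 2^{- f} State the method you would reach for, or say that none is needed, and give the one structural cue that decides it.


Method: the geometric series formula — consecutive terms stand in a fixed index-free ratio — the geometric sum formula closes it.


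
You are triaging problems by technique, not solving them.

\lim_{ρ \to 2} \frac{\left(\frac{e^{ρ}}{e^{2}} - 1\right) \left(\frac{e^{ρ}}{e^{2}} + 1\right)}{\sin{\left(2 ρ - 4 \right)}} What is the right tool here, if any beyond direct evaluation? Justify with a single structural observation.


Best approach: l'Hôpital's rule (0/0) — substituting 2 gives 0 over 0; differentiate top and bottom once and re-evaluate. Known elementary limits would finish this too — the rule just bypasses the case analysis.


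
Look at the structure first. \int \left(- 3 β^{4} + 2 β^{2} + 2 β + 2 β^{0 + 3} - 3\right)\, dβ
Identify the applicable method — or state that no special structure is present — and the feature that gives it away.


Verdict: no special technique — a term-by-term power-rule job in β; no substitution or rearrangement earns its keep here.


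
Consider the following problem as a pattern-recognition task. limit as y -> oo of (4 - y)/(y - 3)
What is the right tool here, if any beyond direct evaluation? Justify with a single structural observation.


Technique: dominant-term comparison — divide by the highest power of y present: lower-order terms vanish and the dominant ratio remains. Differentiating the expression as a single quotient would eventually settle it as well; matching dominant growth settles it immediately.


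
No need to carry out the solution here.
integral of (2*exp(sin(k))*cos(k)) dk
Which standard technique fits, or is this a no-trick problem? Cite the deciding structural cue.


Best approach: u-substitution — structure check: outer function, inner expression sin(k), inner derivative as a factor — the classic u = sin(k) pattern.


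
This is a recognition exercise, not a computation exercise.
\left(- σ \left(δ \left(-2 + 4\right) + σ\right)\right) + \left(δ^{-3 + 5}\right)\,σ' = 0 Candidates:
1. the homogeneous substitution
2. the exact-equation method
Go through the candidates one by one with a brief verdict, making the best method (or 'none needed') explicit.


Technique: the homogeneous substitution — solved for the derivative, the right side is unchanged under scaling δ and σ together — it depends only on the ratio σ/δ, so substitute a single ratio variable. This doubles as a Bernoulli equation in the unknown as written; the homogeneous route needs no setup at all.
- the homogeneous substitution: applies; the problem has the shape this method handles.
- the exact-equation method — exactness fails on the nose — the mixed partials do not match.


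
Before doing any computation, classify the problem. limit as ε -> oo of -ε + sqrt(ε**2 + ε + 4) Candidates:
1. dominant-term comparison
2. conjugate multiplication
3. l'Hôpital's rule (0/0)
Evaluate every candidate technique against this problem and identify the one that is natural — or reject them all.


Verdict: conjugate multiplication — two divergent pieces with a minus sign between them and a radical in the mix: rationalize sqrt(ε**2 + ε + 4) - ε before any limit law applies.
- dominant-term comparison: no dominant power emerges to decide the limit by degree comparison.
- conjugate multiplication: a fit — the right tool for this form.
- l'Hôpital's rule (0/0) — no quotient structure at all: the clash is ∞ minus ∞, which rationalizing converts into a tractable ratio.


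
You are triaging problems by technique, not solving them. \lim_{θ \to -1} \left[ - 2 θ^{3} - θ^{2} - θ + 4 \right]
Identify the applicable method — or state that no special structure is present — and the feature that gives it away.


Verdict: no special technique — the expression is continuous at -1 — substitute and evaluate; no indeterminate form appears.


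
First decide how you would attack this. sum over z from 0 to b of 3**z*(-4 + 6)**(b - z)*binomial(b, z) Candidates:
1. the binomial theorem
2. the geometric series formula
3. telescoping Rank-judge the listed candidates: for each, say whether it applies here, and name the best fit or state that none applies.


Technique: the binomial theorem — binomial coefficients against complementary powers of 3 and (-4 + 6): recognize the binomial expansion and resum.
- the binomial theorem: a fit — the right tool for this form.
- the geometric series formula — no single multiplier carries one term to the next throughout the sum.
- telescoping — computed from the summand as displayed, the partial sums build up without the pairwise collapse telescoping exploits.


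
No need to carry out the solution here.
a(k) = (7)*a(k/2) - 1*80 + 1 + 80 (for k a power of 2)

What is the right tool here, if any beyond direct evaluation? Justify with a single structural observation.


Best approach: the master substitution — a divide-and-conquer shape: argument k/2, so change variables with k = 2^m and solve the linear version.


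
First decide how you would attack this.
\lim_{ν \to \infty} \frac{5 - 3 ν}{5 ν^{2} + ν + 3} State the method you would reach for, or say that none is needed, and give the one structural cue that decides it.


Verdict: dominant-term comparison — as ν grows, only the highest-degree terms matter — compare leading terms and read the limit off. Differentiating the expression as a single quotient would eventually settle it as well; matching dominant growth settles it immediately.


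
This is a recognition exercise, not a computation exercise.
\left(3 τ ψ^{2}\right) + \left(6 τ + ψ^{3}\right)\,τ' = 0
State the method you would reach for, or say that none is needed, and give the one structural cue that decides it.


Best approach: the exact-equation method — equality of cross partials is the green light — assemble the potential function term by term.


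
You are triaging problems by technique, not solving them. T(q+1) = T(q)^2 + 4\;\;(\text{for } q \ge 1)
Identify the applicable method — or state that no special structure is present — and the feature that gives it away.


Technique: no special technique — the map from one term to the next is curved, not linear, so linear closed-form machinery does not attach.


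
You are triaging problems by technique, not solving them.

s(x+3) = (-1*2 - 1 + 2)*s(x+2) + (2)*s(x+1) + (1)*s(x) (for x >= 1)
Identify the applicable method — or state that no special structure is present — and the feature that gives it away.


Method: the characteristic-root method — constant coefficients and linearity mean the ansatz r^x reduces it to solving the characteristic polynomial.


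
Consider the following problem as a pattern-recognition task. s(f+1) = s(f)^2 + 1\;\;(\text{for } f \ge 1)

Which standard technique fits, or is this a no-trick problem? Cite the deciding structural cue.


Diagnosis: no special technique — this one you iterate or analyze qualitatively: the nonlinearity defeats linear solution methods.
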